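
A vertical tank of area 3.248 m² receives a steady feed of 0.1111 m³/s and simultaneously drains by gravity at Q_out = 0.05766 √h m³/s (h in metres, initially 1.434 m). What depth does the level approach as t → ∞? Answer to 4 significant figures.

3.713 m

Accumulation of liquid (constant cross-section A): A dh/dt = Q_in − 0.05766 √h. At steady state dh/dt = 0:
Q_in = 0.05766 √h_ss ⇒ √h_ss = 0.1111/0.05766 = 1.92681.
h_ss = 1.92681² = 3.71261 m. (Since h₀ = 1.434 m < h_ss, the level will rise toward this value.)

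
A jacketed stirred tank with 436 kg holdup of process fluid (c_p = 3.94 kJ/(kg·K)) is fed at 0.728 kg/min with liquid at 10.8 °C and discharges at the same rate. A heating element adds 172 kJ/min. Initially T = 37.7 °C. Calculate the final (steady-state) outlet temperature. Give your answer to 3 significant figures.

M c_p dT/dt = ṁ c_p (T_in − T) + Q̇.
At steady state dT/dt = 0 ⇒ T_ss = T_in + Q̇/(ṁ c_p) = 10.8 + 172/(0.728·3.94) = 70.765 °C.

70.8 °C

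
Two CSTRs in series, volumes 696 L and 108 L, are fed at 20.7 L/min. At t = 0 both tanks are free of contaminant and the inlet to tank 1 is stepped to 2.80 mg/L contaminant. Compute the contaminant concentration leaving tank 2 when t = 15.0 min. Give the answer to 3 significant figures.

0.708 mg/L

Each tank obeys Vᵢ dCᵢ/dt = Q(Cᵢ₋₁ − Cᵢ), so τᵢ = Vᵢ/Q.
τ₁ = 696/20.7 = 33.623 min; τ₂ = 108/20.7 = 5.2174 min.
Tank 1: C₁ = C_in(1 − e^(−t/τ₁)). Tank 2 (τ₁ ≠ τ₂): C₂ = C_in[1 − (τ₁ e^(−t/τ₁) − τ₂ e^(−t/τ₂))/(τ₁ − τ₂)].
At t = 15.0: e^(−t/τ₁) = 0.64011, e^(−t/τ₂) = 0.056416.
C₂ = 2.80·[1 − (33.623·0.64011 − 5.2174·0.056416)/(28.406)] = 2.80·0.25269 = 0.70752 mg/L.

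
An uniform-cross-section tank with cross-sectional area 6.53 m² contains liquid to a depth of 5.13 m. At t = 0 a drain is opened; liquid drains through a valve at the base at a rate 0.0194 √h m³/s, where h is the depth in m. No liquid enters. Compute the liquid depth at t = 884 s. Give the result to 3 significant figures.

0.906 m

A dh/dt = −Q_out = −0.0194 √h.
Separate and integrate: 2(√h − √h₀) = −(0.0194/A) t.
√h = √5.13 − 0.0194·884/(2·6.53) = 2.2650 − 1.3131 = 0.95181.
h = 0.95181² = 0.90594 m.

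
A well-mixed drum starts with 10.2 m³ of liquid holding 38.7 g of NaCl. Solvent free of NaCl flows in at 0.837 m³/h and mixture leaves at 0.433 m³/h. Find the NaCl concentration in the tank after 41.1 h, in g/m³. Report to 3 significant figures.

Let m(t) be the amount of NaCl. Volume: V(t) = V₀ + (Q_in − Q_out) t = 10.2 + 0.40400 t; V(41.1) = 26.804 m³.
Species balance (pure solvent in): dm/dt = −Q_out · m/V(t).
dm/m = −Q_out dt/(V₀ + 0.40400 t); integrating gives ln(m/m₀) = −(Q_out/(Q_in−Q_out)) ln(V/V₀).
m = m₀ (V₀/V)^(Q_out/(Q_in−Q_out)) = 38.7 × (10.2/26.804)^(1.0718) = 13.740 g.
C = m/V = 13.740/26.804 = 0.51260 g/m³.

0.513 g/m³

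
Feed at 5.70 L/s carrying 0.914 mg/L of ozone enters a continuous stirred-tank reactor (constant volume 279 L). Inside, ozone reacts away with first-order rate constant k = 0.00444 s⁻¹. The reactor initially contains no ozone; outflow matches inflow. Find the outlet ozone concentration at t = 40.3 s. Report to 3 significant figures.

Species balance: V dC/dt = Q C_in − Q C − k V C.
dC/dt = (Q/V) C_in − (Q/V + k) C; effective rate a = Q/V + k = 0.020430 + 0.00444 = 0.024870 s⁻¹.
C_ss = Q C_in/(Q + kV) = 0.75083 mg/L; C(t) = C_ss + (C₀ − C_ss) e^(−a t).
C(40.3) = 0.75083 + (-0.75083)·e^(−0.024870·40.3) = 0.75083 + (-0.75083)·0.36705 = 0.47524 mg/L.

0.475 mg/L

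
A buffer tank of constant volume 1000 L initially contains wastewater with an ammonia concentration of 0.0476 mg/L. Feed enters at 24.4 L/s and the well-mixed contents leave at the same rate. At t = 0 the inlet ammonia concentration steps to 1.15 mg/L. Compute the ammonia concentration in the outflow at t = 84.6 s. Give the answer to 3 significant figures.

1.01 mg/L

Species balance on the tank: V dC/dt = Q(C_in − C).
Rewrite as dC/dt + C/τ = C_in/τ, τ = V/Q = 40.984 s.
This is linear first-order; C(t) = C_in + (C₀ − C_in) e^(−t/τ).
C(84.6) = 1.15 + (0.0476 − 1.15)·e^(−84.6/40.984) = 1.15 + (-1.1024)·0.12691 = 1.0101 mg/L.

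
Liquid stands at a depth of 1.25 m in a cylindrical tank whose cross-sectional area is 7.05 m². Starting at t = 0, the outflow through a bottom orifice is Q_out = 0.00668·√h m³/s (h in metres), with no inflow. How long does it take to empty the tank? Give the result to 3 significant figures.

2360 s

Unsteady balance on liquid volume: A dh/dt = −0.00668 √h.
This is separable: 2 d(√h)/dt = −0.00668/A, so √h = √h₀ − (0.00668/(2A)) t.
Tank is empty when √h = 0: t_empty = 2A√h₀/0.00668.
t_empty = 2·7.05·√1.25/0.00668 = 14.100·1.1180/0.00668 = 2359.9 s.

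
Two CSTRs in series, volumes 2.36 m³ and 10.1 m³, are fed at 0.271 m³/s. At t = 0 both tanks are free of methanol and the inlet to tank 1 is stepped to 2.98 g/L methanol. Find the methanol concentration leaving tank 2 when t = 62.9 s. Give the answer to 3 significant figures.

2.26 g/L

Each tank obeys Vᵢ dCᵢ/dt = Q(Cᵢ₋₁ − Cᵢ), so τᵢ = Vᵢ/Q.
τ₁ = 2.36/0.271 = 8.7085 s; τ₂ = 10.1/0.271 = 37.269 s.
Solving the cascade with C₁(0)=C₂(0)=0 gives C₂(t) = C_in[1 − (τ₁ e^(−t/τ₁) − τ₂ e^(−t/τ₂))/(τ₁ − τ₂)].
At t = 62.9: e^(−t/τ₁) = 0.00072973, e^(−t/τ₂) = 0.18494.
C₂ = 2.98·[1 − (8.7085·0.00072973 − 37.269·0.18494)/(-28.561)] = 2.98·0.75889 = 2.2615 g/L.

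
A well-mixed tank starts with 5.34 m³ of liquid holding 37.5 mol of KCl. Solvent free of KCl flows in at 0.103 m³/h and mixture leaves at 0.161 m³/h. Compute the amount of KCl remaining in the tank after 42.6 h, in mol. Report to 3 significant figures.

6.69 mol

Total volume: dV/dt = Q_in − Q_out = -0.058000 m³/h, so V(t) = 5.34 − 0.058000 t and V(42.6) = 2.8692 m³.
Species balance (pure solvent in): dm/dt = −Q_out · m/V(t).
dm/m = −Q_out dt/(V₀ − 0.058000 t); integrating gives ln(m/m₀) = −(Q_out/(Q_in−Q_out)) ln(V/V₀).
m = m₀ (V₀/V)^(Q_out/(Q_in−Q_out)) = 37.5 × (5.34/2.8692)^(-2.7759) = 6.6859 mol.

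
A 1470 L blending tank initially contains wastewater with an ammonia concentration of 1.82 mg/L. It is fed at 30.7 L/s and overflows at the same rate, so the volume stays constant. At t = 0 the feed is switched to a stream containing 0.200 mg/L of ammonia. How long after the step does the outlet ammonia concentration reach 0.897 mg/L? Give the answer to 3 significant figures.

Species balance: V dC/dt = Q(C_in − C) ⇒ τ = V/Q = 47.883 s.
C(t) = C_in + (C₀ − C_in) e^(−t/τ). Set C = 0.897 and solve for t:
e^(−t/τ) = (C − C_in)/(C₀ − C_in) = (0.897 − 0.200)/(1.82 − 0.200) = 0.43025
t = −τ ln(…) = 47.883 × 0.84340 = 40.384 s.

40.4 s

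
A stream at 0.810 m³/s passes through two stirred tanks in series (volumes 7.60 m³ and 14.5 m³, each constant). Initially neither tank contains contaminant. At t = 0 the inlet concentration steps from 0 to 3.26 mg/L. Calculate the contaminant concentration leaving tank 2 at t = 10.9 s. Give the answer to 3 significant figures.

Species balance on tank i: dCᵢ/dt = (Cᵢ₋₁ − Cᵢ)/τᵢ with τᵢ = Vᵢ/Q.
τ₁ = 7.60/0.810 = 9.3827 s; τ₂ = 14.5/0.810 = 17.901 s.
Solving the cascade with C₁(0)=C₂(0)=0 gives C₂(t) = C_in[1 − (τ₁ e^(−t/τ₁) − τ₂ e^(−t/τ₂))/(τ₁ − τ₂)].
At t = 10.9: e^(−t/τ₁) = 0.31295, e^(−t/τ₂) = 0.54395.
C₂ = 3.26·[1 − (9.3827·0.31295 − 17.901·0.54395)/(-8.5185)] = 3.26·0.20161 = 0.65726 mg/L.

0.657 mg/L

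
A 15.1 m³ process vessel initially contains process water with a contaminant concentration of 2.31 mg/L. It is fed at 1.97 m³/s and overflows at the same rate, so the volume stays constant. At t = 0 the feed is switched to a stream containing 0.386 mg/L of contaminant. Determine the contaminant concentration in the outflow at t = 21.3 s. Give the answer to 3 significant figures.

0.505 mg/L

Transient balance on the dissolved component: V dC/dt = Q(C_in − C).
Rewrite as dC/dt + C/τ = C_in/τ, τ = V/Q = 7.6650 s.
Solution: C(t) = C_in + (C₀ − C_in) e^(−t/τ).
C(21.3) = 0.386 + (2.31 − 0.386)·e^(−21.3/7.6650) = 0.386 + (1.9240)·0.062108 = 0.50550 mg/L.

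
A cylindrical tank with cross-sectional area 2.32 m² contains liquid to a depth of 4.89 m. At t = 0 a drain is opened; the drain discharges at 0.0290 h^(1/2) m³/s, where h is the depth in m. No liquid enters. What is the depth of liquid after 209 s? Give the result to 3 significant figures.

Volume balance on the tank: A dh/dt = −0.0290 √h.
Separate and integrate: 2(√h − √h₀) = −(0.0290/A) t.
√h = √4.89 − 0.0290·209/(2·2.32) = 2.2113 − 1.3063 = 0.90508.
h = 0.90508² = 0.81918 m.

0.819 m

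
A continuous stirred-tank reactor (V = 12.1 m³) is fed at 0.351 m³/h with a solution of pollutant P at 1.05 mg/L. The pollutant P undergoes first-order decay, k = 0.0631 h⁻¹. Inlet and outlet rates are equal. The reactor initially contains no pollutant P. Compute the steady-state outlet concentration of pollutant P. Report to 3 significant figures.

Species balance: V dC/dt = Q C_in − Q C − k V C.
Steady state (dC/dt = 0): C_ss = Q C_in/(Q + kV) = C_in/(1 + kV/Q).
C_ss = 0.351·1.05/(0.351 + 0.0631·12.1) = 0.36855/1.1145 = 0.33068 mg/L.

0.331 mg/L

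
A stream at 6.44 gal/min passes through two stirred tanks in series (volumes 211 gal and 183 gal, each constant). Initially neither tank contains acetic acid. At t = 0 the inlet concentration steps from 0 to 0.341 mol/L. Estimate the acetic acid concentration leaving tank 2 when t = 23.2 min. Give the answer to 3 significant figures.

Each tank obeys Vᵢ dCᵢ/dt = Q(Cᵢ₋₁ − Cᵢ), so τᵢ = Vᵢ/Q.
τ₁ = 211/6.44 = 32.764 min; τ₂ = 183/6.44 = 28.416 min.
Solving the cascade with C₁(0)=C₂(0)=0 gives C₂(t) = C_in[1 − (τ₁ e^(−t/τ₁) − τ₂ e^(−t/τ₂))/(τ₁ − τ₂)].
At t = 23.2: e^(−t/τ₁) = 0.49258, e^(−t/τ₂) = 0.44200.
C₂ = 0.341·[1 − (32.764·0.49258 − 28.416·0.44200)/(4.3478)] = 0.341·0.17685 = 0.060307 mol/L.

0.0603 mol/L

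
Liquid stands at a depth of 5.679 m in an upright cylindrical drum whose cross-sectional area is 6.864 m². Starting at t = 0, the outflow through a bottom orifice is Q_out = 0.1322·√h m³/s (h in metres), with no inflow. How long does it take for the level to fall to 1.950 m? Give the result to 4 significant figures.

With no inflow, A dh/dt = −0.1322 √h.
∫ h^(−1/2) dh = −(0.1322/A) ∫ dt, giving 2√h = 2√h₀ − (0.1322/A) t.
t = 2A(√h₀ − √h)/0.1322 = 2·6.864·(√5.679 − √1.950)/0.1322
  = 13.7280 × (2.38307 − 1.39642) / 0.1322 = 102.455 s.

102.5 s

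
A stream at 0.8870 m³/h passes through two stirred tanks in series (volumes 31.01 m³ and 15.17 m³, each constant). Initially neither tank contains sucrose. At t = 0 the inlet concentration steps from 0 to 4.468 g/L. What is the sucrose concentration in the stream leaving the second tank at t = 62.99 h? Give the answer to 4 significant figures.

3.132 g/L

Time constants: τᵢ = Vᵢ/Q for each well-mixed tank.
τ₁ = 31.01/0.8870 = 34.9605 h; τ₂ = 15.17/0.8870 = 17.1026 h.
Solving the cascade with C₁(0)=C₂(0)=0 gives C₂(t) = C_in[1 − (τ₁ e^(−t/τ₁) − τ₂ e^(−t/τ₂))/(τ₁ − τ₂)].
At t = 62.99: e^(−t/τ₁) = 0.165011, e^(−t/τ₂) = 0.0251457.
C₂ = 4.468·[1 − (34.9605·0.165011 − 17.1026·0.0251457)/(17.8579)] = 4.468·0.701041 = 3.13225 g/L.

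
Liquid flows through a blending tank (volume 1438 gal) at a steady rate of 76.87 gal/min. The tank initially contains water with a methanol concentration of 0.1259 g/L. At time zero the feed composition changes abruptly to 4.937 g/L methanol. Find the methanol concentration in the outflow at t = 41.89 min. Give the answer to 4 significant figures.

Unsteady species balance (constant V, well mixed): V dC/dt = Q(C_in − C).
So dC/dt = (C_in − C)/τ with τ = V/Q = 1438/76.87 = 18.7069 min.
C approaches C_in exponentially: C(t) = C_in + (C₀ − C_in) e^(−t/τ).
C(41.89) = 4.937 + (0.1259 − 4.937)·e^(−41.89/18.7069) = 4.937 + (-4.81110)·0.106535 = 4.42445 g/L.

4.424 g/L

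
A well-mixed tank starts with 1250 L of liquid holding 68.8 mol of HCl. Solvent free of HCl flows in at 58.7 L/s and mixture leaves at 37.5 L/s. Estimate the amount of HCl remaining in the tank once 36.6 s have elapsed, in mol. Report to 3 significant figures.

29.3 mol

Total volume: dV/dt = Q_in − Q_out = 21.200 L/s, so V(t) = 1250 + 21.200 t and V(36.6) = 2025.9 L.
Species balance (pure solvent in): dm/dt = −Q_out · m/V(t).
Separate: dm/m = −Q_out dt/V(t) ⇒ ln(m/m₀) = −(Q_out/(Q_in−Q_out)) ln(V/V₀).
m = m₀ (V₀/V)^(Q_out/(Q_in−Q_out)) = 68.8 × (1250/2025.9)^(1.7689) = 29.284 mol.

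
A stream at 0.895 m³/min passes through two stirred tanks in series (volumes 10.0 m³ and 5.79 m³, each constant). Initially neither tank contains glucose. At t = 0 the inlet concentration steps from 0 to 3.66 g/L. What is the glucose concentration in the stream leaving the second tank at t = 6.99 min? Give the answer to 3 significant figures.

Time constants: τᵢ = Vᵢ/Q for each well-mixed tank.
τ₁ = 10.0/0.895 = 11.173 min; τ₂ = 5.79/0.895 = 6.4693 min.
Tank 1: C₁ = C_in(1 − e^(−t/τ₁)). Tank 2 (τ₁ ≠ τ₂): C₂ = C_in[1 − (τ₁ e^(−t/τ₁) − τ₂ e^(−t/τ₂))/(τ₁ − τ₂)].
At t = 6.99: e^(−t/τ₁) = 0.53494, e^(−t/τ₂) = 0.33943.
C₂ = 3.66·[1 − (11.173·0.53494 − 6.4693·0.33943)/(4.7039)] = 3.66·0.19618 = 0.71802 g/L.

0.718 g/L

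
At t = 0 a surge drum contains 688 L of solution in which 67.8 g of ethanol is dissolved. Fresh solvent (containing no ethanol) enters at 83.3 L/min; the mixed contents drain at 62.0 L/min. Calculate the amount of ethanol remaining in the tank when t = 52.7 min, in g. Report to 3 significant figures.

Total volume: dV/dt = Q_in − Q_out = 21.300 L/min, so V(t) = 688 + 21.300 t and V(52.7) = 1810.5 L.
Species balance (pure solvent in): dm/dt = −Q_out · m/V(t).
Separate: dm/m = −Q_out dt/V(t) ⇒ ln(m/m₀) = −(Q_out/(Q_in−Q_out)) ln(V/V₀).
m = m₀ (V₀/V)^(Q_out/(Q_in−Q_out)) = 67.8 × (688/1810.5)^(2.9108) = 4.0558 g.

4.06 g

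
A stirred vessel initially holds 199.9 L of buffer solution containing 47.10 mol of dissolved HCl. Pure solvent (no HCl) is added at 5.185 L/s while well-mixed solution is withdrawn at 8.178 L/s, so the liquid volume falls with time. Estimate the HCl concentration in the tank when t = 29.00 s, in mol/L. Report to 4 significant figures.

0.08785 mol/L

Total volume: dV/dt = Q_in − Q_out = -2.99300 L/s, so V(t) = 199.9 − 2.99300 t and V(29.00) = 113.103 L.
Species balance (pure solvent in): dm/dt = −Q_out · m/V(t).
dm/m = −Q_out dt/(V₀ − 2.99300 t); integrating gives ln(m/m₀) = −(Q_out/(Q_in−Q_out)) ln(V/V₀).
m = m₀ (V₀/V)^(Q_out/(Q_in−Q_out)) = 47.10 × (199.9/113.103)^(-2.73238) = 9.93571 mol.
C = m/V = 9.93571/113.103 = 0.0878465 mol/L.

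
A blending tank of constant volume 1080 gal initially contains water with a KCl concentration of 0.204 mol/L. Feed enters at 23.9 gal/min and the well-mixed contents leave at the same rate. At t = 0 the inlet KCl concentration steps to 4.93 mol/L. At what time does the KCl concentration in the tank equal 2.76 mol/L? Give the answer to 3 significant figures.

Species balance: V dC/dt = Q(C_in − C) ⇒ τ = V/Q = 45.188 min.
C(t) = C_in + (C₀ − C_in) e^(−t/τ). Set C = 2.76 and solve for t:
e^(−t/τ) = (C − C_in)/(C₀ − C_in) = (2.76 − 4.93)/(0.204 − 4.93) = 0.45916
t = −τ ln(…) = 45.188 × 0.77835 = 35.172 min.

35.2 min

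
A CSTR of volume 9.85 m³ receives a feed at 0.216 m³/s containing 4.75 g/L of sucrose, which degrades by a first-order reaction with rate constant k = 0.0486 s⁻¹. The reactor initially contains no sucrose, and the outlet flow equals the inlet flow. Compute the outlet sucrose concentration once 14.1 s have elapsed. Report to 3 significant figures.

0.931 g/L

V dC/dt = Q(C_in − C) − k V C.
This is linear with rate a = Q/V + k = 0.070529 s⁻¹.
C_ss = Q C_in/(Q + kV) = 1.4769 g/L; C(t) = C_ss + (C₀ − C_ss) e^(−a t).
C(14.1) = 1.4769 + (-1.4769)·e^(−0.070529·14.1) = 1.4769 + (-1.4769)·0.36992 = 0.93054 g/L.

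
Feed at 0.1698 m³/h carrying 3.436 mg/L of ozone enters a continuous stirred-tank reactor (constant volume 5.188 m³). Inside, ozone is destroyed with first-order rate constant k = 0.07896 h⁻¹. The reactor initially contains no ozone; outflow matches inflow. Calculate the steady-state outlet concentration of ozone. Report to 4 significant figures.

V dC/dt = Q(C_in − C) − k V C.
At steady state: 0 = Q C_in − (Q + kV) C_ss, so C_ss = Q C_in/(Q + kV).
C_ss = 0.1698·3.436/(0.1698 + 0.07896·5.188) = 0.583433/0.579444 = 1.00688 mg/L.

1.007 mg/L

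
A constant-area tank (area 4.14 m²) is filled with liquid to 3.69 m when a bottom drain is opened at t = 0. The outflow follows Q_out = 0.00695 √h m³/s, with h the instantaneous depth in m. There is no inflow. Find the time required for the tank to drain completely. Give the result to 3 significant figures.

Mass balance (ρ constant): A dh/dt = −0.00695 √h.
This is separable: 2 d(√h)/dt = −0.00695/A, so √h = √h₀ − (0.00695/(2A)) t.
Tank is empty when √h = 0: t_empty = 2A√h₀/0.00695.
t_empty = 2·4.14·√3.69/0.00695 = 8.2800·1.9209/0.00695 = 2288.5 s.

2290 s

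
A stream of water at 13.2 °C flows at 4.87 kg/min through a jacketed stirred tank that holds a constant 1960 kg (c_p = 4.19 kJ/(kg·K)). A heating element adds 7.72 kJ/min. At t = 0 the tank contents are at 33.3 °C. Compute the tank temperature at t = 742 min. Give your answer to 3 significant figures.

16.7 °C

Unsteady energy balance on the tank contents: M c_p dT/dt = ṁ c_p (T_in − T) + 7.72.
τ = M/ṁ = 402.46 min; T_ss = T_in + Q̇/(ṁ c_p) = 13.2 + 7.72/(4.87·4.19) = 13.578 °C.
Integrating: T(t) = T_ss + (T₀ − T_ss) e^(−t/τ).
T(742) = 13.578 + (19.722)·e^(−742/402.46) = 13.578 + (19.722)·0.15824 = 16.699 °C.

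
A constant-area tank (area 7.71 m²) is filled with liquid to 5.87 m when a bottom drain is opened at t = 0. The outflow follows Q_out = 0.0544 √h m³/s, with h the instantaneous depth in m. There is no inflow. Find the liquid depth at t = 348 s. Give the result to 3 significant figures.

1.43 m

A dh/dt = −Q_out = −0.0544 √h.
This is separable: 2 d(√h)/dt = −0.0544/A, so √h = √h₀ − (0.0544/(2A)) t.
√h = √5.87 − 0.0544·348/(2·7.71) = 2.4228 − 1.2277 = 1.1951.
h = 1.1951² = 1.4283 m.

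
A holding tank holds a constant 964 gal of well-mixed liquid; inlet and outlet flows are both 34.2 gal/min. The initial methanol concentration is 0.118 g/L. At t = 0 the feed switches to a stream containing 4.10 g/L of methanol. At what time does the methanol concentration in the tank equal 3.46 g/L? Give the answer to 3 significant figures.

Species balance on the tank: V dC/dt = Q(C_in − C), so τ = V/Q = 28.187 min.
C(t) = C_in + (C₀ − C_in) e^(−t/τ). Set C = 3.46 and solve for t:
e^(−t/τ) = (C − C_in)/(C₀ − C_in) = (3.46 − 4.10)/(0.118 − 4.10) = 0.16072
t = −τ ln(…) = 28.187 × 1.8281 = 51.528 min.

51.5 min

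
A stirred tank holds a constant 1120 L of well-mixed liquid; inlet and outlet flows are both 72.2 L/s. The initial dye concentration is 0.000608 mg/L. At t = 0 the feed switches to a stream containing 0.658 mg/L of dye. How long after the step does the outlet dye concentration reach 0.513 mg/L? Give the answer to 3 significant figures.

Species balance: V dC/dt = Q(C_in − C) ⇒ τ = V/Q = 15.512 s.
C(t) = C_in + (C₀ − C_in) e^(−t/τ). Set C = 0.513 and solve for t:
e^(−t/τ) = (C − C_in)/(C₀ − C_in) = (0.513 − 0.658)/(0.000608 − 0.658) = 0.22057
t = −τ ln(…) = 15.512 × 1.5115 = 23.448 s.

23.4 s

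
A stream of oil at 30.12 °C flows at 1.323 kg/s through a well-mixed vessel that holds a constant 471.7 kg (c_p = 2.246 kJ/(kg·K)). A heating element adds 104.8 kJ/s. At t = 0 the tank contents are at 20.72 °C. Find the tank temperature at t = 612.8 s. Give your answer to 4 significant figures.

57.38 °C

M c_p dT/dt = ṁ c_p (T_in − T) + Q̇.
τ = M/ṁ = 356.538 s; T_ss = T_in + Q̇/(ṁ c_p) = 30.12 + 104.8/(1.323·2.246) = 65.3889 °C.
This is linear first-order; T(t) = T_ss + (T₀ − T_ss) e^(−t/τ).
T(612.8) = 65.3889 + (-44.6689)·e^(−612.8/356.538) = 65.3889 + (-44.6689)·0.179290 = 57.3802 °C.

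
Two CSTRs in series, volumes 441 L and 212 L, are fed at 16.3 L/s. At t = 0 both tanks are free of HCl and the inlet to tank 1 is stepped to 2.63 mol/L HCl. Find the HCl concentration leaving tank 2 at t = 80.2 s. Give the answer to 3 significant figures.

Time constants: τᵢ = Vᵢ/Q for each well-mixed tank.
τ₁ = 441/16.3 = 27.055 s; τ₂ = 212/16.3 = 13.006 s.
Solving the cascade with C₁(0)=C₂(0)=0 gives C₂(t) = C_in[1 − (τ₁ e^(−t/τ₁) − τ₂ e^(−t/τ₂))/(τ₁ − τ₂)].
At t = 80.2: e^(−t/τ₁) = 0.051596, e^(−t/τ₂) = 0.0020989.
C₂ = 2.63·[1 − (27.055·0.051596 − 13.006·0.0020989)/(14.049)] = 2.63·0.90258 = 2.3738 mol/L.

2.37 mol/L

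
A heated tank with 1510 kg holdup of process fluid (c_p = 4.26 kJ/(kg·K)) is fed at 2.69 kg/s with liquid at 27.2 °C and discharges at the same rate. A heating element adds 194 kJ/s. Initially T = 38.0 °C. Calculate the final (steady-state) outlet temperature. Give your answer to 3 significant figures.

44.1 °C

Unsteady energy balance on the tank contents: M c_p dT/dt = ṁ c_p (T_in − T) + 194.
At steady state dT/dt = 0 ⇒ T_ss = T_in + Q̇/(ṁ c_p) = 27.2 + 194/(2.69·4.26) = 44.129 °C.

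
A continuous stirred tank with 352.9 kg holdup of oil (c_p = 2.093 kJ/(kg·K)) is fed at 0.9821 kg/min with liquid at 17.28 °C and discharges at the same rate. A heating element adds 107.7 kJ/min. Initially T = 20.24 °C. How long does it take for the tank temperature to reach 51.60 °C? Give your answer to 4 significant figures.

First-law balance (no shaft work): M c_p dT/dt = ṁ c_p (T_in − T) + 107.7.
τ = M/ṁ = 359.332 min; T_ss = T_in + Q̇/(ṁ c_p) = 69.6751 °C.
T(t) = T_ss + (T₀ − T_ss) e^(−t/τ). Set T = 51.60:
e^(−t/τ) = (51.60 − 69.6751)/(20.24 − 69.6751) = 0.365633
t = −359.332 · ln(0.365633) = 361.533 min.

361.5 min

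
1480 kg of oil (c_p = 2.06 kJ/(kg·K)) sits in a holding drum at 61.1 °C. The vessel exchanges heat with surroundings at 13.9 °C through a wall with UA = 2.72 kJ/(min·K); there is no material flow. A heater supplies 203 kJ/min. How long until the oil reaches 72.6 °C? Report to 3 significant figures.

Lumped-capacitance energy balance: M c_p dT/dt = UA(T_amb − T) + Q̇.
τ = M c_p/UA = 1120.9 min; T_ss = T_amb + Q̇/UA = 13.9 + 203/2.72 = 88.532 °C.
T(t) = T_ss + (T₀ − T_ss)e^(−t/τ); set T = 72.6:
t = −τ ln[(T − T_ss)/(T₀ − T_ss)] = −1120.9 · ln(0.58079) = 609.06 min.

609 min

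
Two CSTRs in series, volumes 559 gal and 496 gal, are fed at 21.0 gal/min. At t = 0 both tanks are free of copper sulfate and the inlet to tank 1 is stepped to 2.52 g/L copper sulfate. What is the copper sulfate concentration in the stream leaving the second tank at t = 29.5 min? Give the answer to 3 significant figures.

0.828 g/L

Time constants: τᵢ = Vᵢ/Q for each well-mixed tank.
τ₁ = 559/21.0 = 26.619 min; τ₂ = 496/21.0 = 23.619 min.
Tank 1: C₁ = C_in(1 − e^(−t/τ₁)). Tank 2 (τ₁ ≠ τ₂): C₂ = C_in[1 − (τ₁ e^(−t/τ₁) − τ₂ e^(−t/τ₂))/(τ₁ − τ₂)].
At t = 29.5: e^(−t/τ₁) = 0.33014, e^(−t/τ₂) = 0.28679.
C₂ = 2.52·[1 − (26.619·0.33014 − 23.619·0.28679)/(3.0000)] = 2.52·0.32857 = 0.82799 g/L.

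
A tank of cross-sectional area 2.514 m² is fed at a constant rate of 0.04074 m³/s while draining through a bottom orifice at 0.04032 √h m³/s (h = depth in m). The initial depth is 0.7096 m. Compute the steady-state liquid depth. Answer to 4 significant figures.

Unsteady balance on liquid volume: A dh/dt = Q_in − 0.04032 √h. At steady state dh/dt = 0:
Q_in = 0.04032 √h_ss ⇒ √h_ss = 0.04074/0.04032 = 1.01042.
h_ss = 1.01042² = 1.02094 m. (Since h₀ = 0.7096 m < h_ss, the level will rise toward this value.)

1.021 m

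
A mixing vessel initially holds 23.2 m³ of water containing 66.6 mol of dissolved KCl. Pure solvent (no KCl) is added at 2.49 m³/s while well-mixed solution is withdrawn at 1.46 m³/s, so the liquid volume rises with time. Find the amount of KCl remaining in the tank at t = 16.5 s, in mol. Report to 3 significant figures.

30.6 mol

Let m(t) be the amount of KCl. Volume: V(t) = V₀ + (Q_in − Q_out) t = 23.2 + 1.0300 t; V(16.5) = 40.195 m³.
Solute balance: dm/dt = 0 − Q_out C = −Q_out m/V(t).
dm/m = −Q_out dt/(V₀ + 1.0300 t); integrating gives ln(m/m₀) = −(Q_out/(Q_in−Q_out)) ln(V/V₀).
m = m₀ (V₀/V)^(Q_out/(Q_in−Q_out)) = 66.6 × (23.2/40.195)^(1.4175) = 30.559 mol.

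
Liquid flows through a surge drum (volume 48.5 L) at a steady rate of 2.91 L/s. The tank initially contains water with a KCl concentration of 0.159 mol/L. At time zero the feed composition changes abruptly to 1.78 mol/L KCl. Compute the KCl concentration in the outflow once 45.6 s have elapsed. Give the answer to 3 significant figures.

Unsteady species balance (constant V, well mixed): V dC/dt = Q(C_in − C).
So dC/dt = (C_in − C)/τ with τ = V/Q = 48.5/2.91 = 16.667 s.
C approaches C_in exponentially: C(t) = C_in + (C₀ − C_in) e^(−t/τ).
C(45.6) = 1.78 + (0.159 − 1.78)·e^(−45.6/16.667) = 1.78 + (-1.6210)·0.064829 = 1.6749 mol/L.

1.67 mol/L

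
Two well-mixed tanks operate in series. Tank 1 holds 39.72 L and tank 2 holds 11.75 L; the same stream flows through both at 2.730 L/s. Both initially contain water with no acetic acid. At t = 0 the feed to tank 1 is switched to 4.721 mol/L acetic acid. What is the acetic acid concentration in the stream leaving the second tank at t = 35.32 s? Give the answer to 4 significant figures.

4.130 mol/L

Time constants: τᵢ = Vᵢ/Q for each well-mixed tank.
τ₁ = 39.72/2.730 = 14.5495 s; τ₂ = 11.75/2.730 = 4.30403 s.
Solving the cascade with C₁(0)=C₂(0)=0 gives C₂(t) = C_in[1 − (τ₁ e^(−t/τ₁) − τ₂ e^(−t/τ₂))/(τ₁ − τ₂)].
At t = 35.32: e^(−t/τ₁) = 0.0882499, e^(−t/τ₂) = 0.000272939.
C₂ = 4.721·[1 − (14.5495·0.0882499 − 4.30403·0.000272939)/(10.2454)] = 4.721·0.874792 = 4.12989 mol/L.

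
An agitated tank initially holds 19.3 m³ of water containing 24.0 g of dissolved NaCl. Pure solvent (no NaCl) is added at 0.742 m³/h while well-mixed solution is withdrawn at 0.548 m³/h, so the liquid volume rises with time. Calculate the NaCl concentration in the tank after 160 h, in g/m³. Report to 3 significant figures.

Total volume: dV/dt = Q_in − Q_out = 0.19400 m³/h, so V(t) = 19.3 + 0.19400 t and V(160) = 50.340 m³.
No NaCl enters, so dm/dt = −Q_out · (m/V).
Separate: dm/m = −Q_out dt/V(t) ⇒ ln(m/m₀) = −(Q_out/(Q_in−Q_out)) ln(V/V₀).
m = m₀ (V₀/V)^(Q_out/(Q_in−Q_out)) = 24.0 × (19.3/50.340)^(2.8247) = 1.6000 g.
C = m/V = 1.6000/50.340 = 0.031783 g/m³.

0.0318 g/m³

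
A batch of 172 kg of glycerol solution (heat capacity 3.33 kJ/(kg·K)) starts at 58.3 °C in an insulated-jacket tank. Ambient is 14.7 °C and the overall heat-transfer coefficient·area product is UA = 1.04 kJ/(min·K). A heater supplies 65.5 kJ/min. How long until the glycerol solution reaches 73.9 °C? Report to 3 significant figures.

900 min

Lumped-capacitance energy balance: M c_p dT/dt = UA(T_amb − T) + Q̇.
τ = M c_p/UA = 550.73 min; T_ss = T_amb + Q̇/UA = 14.7 + 65.5/1.04 = 77.681 °C.
T(t) = T_ss + (T₀ − T_ss)e^(−t/τ); set T = 73.9:
t = −τ ln[(T − T_ss)/(T₀ − T_ss)] = −550.73 · ln(0.19508) = 900.09 min.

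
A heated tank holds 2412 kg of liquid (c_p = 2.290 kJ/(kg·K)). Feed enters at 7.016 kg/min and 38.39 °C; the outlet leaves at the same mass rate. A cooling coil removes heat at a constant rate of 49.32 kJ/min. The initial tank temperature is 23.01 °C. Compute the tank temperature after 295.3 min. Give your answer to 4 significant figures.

30.11 °C

Heat balance on the well-mixed liquid: M c_p dT/dt = ṁ c_p (T_in − T) − 49.32.
τ = M/ṁ = 343.786 min; T_ss = T_in − Q̇/(ṁ c_p) = 38.39 − 49.32/(7.016·2.290) = 35.3203 °C.
This is linear first-order; T(t) = T_ss + (T₀ − T_ss) e^(−t/τ).
T(295.3) = 35.3203 + (-12.3103)·e^(−295.3/343.786) = 35.3203 + (-12.3103)·0.423600 = 30.1056 °C.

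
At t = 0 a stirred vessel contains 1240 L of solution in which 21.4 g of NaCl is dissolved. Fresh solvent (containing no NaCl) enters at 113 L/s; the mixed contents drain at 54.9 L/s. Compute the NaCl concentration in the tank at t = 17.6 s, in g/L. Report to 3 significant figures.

0.00536 g/L

Total volume: dV/dt = Q_in − Q_out = 58.100 L/s, so V(t) = 1240 + 58.100 t and V(17.6) = 2262.6 L.
Species balance (pure solvent in): dm/dt = −Q_out · m/V(t).
dm/m = −Q_out dt/(V₀ + 58.100 t); integrating gives ln(m/m₀) = −(Q_out/(Q_in−Q_out)) ln(V/V₀).
m = m₀ (V₀/V)^(Q_out/(Q_in−Q_out)) = 21.4 × (1240/2262.6)^(0.94492) = 12.123 g.
C = m/V = 12.123/2262.6 = 0.0053582 g/L.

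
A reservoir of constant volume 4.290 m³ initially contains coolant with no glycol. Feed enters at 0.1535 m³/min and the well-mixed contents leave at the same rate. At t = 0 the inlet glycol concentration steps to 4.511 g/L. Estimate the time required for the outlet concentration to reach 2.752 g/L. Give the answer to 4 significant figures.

Species balance: V dC/dt = Q(C_in − C) ⇒ τ = V/Q = 27.9479 min.
C(t) = C_in + (C₀ − C_in) e^(−t/τ). Set C = 2.752 and solve for t:
e^(−t/τ) = (C − C_in)/(C₀ − C_in) = (2.752 − 4.511)/(0 − 4.511) = 0.389936
t = −τ ln(…) = 27.9479 × 0.941773 = 26.3206 min.

26.32 min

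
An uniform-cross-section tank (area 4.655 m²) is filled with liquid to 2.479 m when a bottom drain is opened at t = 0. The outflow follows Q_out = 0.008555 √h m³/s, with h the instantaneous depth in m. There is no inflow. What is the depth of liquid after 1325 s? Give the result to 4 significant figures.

A dh/dt = −Q_out = −0.008555 √h.
This is separable: 2 d(√h)/dt = −0.008555/A, so √h = √h₀ − (0.008555/(2A)) t.
√h = √2.479 − 0.008555·1325/(2·4.655) = 1.57448 − 1.21755 = 0.356936.
h = 0.356936² = 0.127403 m.

0.1274 m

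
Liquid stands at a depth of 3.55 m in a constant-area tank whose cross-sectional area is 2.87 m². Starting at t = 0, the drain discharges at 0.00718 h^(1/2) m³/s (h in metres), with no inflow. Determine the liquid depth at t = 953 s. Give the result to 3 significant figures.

0.479 m

A dh/dt = −Q_out = −0.00718 √h.
∫ h^(−1/2) dh = −(0.00718/A) ∫ dt, giving 2√h = 2√h₀ − (0.00718/A) t.
√h = √3.55 − 0.00718·953/(2·2.87) = 1.8841 − 1.1921 = 0.69206.
h = 0.69206² = 0.47895 m.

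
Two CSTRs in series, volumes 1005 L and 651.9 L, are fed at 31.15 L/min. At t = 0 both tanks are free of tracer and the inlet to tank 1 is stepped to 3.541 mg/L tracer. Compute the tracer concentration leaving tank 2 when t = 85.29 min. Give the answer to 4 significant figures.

Species balance on tank i: dCᵢ/dt = (Cᵢ₋₁ − Cᵢ)/τᵢ with τᵢ = Vᵢ/Q.
τ₁ = 1005/31.15 = 32.2632 min; τ₂ = 651.9/31.15 = 20.9278 min.
Solving the cascade with C₁(0)=C₂(0)=0 gives C₂(t) = C_in[1 − (τ₁ e^(−t/τ₁) − τ₂ e^(−t/τ₂))/(τ₁ − τ₂)].
At t = 85.29: e^(−t/τ₁) = 0.0711073, e^(−t/τ₂) = 0.0169846.
C₂ = 3.541·[1 − (32.2632·0.0711073 − 20.9278·0.0169846)/(11.3355)] = 3.541·0.828970 = 2.93538 mg/L.

2.935 mg/L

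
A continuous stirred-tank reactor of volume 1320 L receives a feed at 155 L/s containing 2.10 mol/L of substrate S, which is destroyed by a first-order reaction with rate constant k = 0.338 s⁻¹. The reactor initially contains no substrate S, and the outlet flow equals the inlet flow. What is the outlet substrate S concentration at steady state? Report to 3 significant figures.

Species balance: V dC/dt = Q C_in − Q C − k V C.
At steady state: 0 = Q C_in − (Q + kV) C_ss, so C_ss = Q C_in/(Q + kV).
C_ss = 155·2.10/(155 + 0.338·1320) = 325.50/601.16 = 0.54145 mol/L.

0.541 mol/L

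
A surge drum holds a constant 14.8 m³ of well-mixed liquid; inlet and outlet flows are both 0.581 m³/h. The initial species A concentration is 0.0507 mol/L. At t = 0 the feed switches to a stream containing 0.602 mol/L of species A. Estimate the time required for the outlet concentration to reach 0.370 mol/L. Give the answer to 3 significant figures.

22.0 h

Species balance: V dC/dt = Q(C_in − C) ⇒ τ = V/Q = 25.473 h.
C(t) = C_in + (C₀ − C_in) e^(−t/τ). Set C = 0.370 and solve for t:
e^(−t/τ) = (C − C_in)/(C₀ − C_in) = (0.370 − 0.602)/(0.0507 − 0.602) = 0.42082
t = −τ ln(…) = 25.473 × 0.86554 = 22.048 h.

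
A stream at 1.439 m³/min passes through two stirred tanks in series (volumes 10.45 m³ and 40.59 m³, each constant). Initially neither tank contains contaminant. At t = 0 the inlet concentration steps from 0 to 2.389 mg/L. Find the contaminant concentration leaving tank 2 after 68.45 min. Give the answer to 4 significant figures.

2.105 mg/L

Time constants: τᵢ = Vᵢ/Q for each well-mixed tank.
τ₁ = 10.45/1.439 = 7.26199 min; τ₂ = 40.59/1.439 = 28.2071 min.
Solving the cascade with C₁(0)=C₂(0)=0 gives C₂(t) = C_in[1 − (τ₁ e^(−t/τ₁) − τ₂ e^(−t/τ₂))/(τ₁ − τ₂)].
At t = 68.45: e^(−t/τ₁) = 8.06175e-05, e^(−t/τ₂) = 0.0883283.
C₂ = 2.389·[1 − (7.26199·8.06175e-05 − 28.2071·0.0883283)/(-20.9451)] = 2.389·0.881075 = 2.10489 mg/L.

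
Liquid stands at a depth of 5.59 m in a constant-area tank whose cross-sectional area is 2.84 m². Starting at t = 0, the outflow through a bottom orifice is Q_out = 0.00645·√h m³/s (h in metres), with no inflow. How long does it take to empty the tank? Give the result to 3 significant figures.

With no inflow, A dh/dt = −0.00645 √h.
Separate and integrate: 2(√h − √h₀) = −(0.00645/A) t.
Set h = 0: 2√h₀ = (0.00645/A) t_empty ⇒ t_empty = 2A√h₀/0.00645.
t_empty = 2·2.84·√5.59/0.00645 = 5.6800·2.3643/0.00645 = 2082.1 s.

2080 s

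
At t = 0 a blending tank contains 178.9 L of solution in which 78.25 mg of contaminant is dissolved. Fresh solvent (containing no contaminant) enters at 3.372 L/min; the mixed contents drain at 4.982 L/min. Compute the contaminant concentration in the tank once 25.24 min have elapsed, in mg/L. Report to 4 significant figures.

Total volume: dV/dt = Q_in − Q_out = -1.61000 L/min, so V(t) = 178.9 − 1.61000 t and V(25.24) = 138.264 L.
No contaminant enters, so dm/dt = −Q_out · (m/V).
dm/m = −Q_out dt/(V₀ − 1.61000 t); integrating gives ln(m/m₀) = −(Q_out/(Q_in−Q_out)) ln(V/V₀).
m = m₀ (V₀/V)^(Q_out/(Q_in−Q_out)) = 78.25 × (178.9/138.264)^(-3.09441) = 35.2543 mg.
C = m/V = 35.2543/138.264 = 0.254979 mg/L.

0.2550 mg/L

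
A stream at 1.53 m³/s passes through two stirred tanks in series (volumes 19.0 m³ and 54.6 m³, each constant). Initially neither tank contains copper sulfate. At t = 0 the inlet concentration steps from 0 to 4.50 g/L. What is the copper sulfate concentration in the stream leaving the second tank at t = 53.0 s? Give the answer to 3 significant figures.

2.97 g/L

Species balance on tank i: dCᵢ/dt = (Cᵢ₋₁ − Cᵢ)/τᵢ with τᵢ = Vᵢ/Q.
τ₁ = 19.0/1.53 = 12.418 s; τ₂ = 54.6/1.53 = 35.686 s.
Tank 1: C₁ = C_in(1 − e^(−t/τ₁)). Tank 2 (τ₁ ≠ τ₂): C₂ = C_in[1 − (τ₁ e^(−t/τ₁) − τ₂ e^(−t/τ₂))/(τ₁ − τ₂)].
At t = 53.0: e^(−t/τ₁) = 0.014011, e^(−t/τ₂) = 0.22647.
C₂ = 4.50·[1 − (12.418·0.014011 − 35.686·0.22647)/(-23.268)] = 4.50·0.66015 = 2.9707 g/L.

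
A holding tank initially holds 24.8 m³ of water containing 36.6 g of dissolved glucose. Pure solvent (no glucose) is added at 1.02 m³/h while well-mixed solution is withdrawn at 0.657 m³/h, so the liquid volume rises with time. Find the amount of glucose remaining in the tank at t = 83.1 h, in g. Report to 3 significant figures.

8.67 g

Total volume: dV/dt = Q_in − Q_out = 0.36300 m³/h, so V(t) = 24.8 + 0.36300 t and V(83.1) = 54.965 m³.
No glucose enters, so dm/dt = −Q_out · (m/V).
Separate: dm/m = −Q_out dt/V(t) ⇒ ln(m/m₀) = −(Q_out/(Q_in−Q_out)) ln(V/V₀).
m = m₀ (V₀/V)^(Q_out/(Q_in−Q_out)) = 36.6 × (24.8/54.965)^(1.8099) = 8.6678 g.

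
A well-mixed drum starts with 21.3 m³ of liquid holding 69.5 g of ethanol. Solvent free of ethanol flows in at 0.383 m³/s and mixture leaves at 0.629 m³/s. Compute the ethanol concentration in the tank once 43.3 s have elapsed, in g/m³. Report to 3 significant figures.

Total volume: dV/dt = Q_in − Q_out = -0.24600 m³/s, so V(t) = 21.3 − 0.24600 t and V(43.3) = 10.648 m³.
Solute balance: dm/dt = 0 − Q_out C = −Q_out m/V(t).
dm/m = −Q_out dt/(V₀ − 0.24600 t); integrating gives ln(m/m₀) = −(Q_out/(Q_in−Q_out)) ln(V/V₀).
m = m₀ (V₀/V)^(Q_out/(Q_in−Q_out)) = 69.5 × (21.3/10.648)^(-2.5569) = 11.806 g.
C = m/V = 11.806/10.648 = 1.1087 g/m³.

1.11 g/m³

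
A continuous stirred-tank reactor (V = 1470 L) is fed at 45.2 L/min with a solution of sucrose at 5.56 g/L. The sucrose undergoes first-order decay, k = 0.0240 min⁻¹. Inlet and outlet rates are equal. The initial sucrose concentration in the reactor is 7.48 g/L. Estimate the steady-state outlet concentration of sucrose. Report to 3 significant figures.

3.12 g/L

V dC/dt = Q(C_in − C) − k V C.
At steady state: 0 = Q C_in − (Q + kV) C_ss, so C_ss = Q C_in/(Q + kV).
C_ss = 45.2·5.56/(45.2 + 0.0240·1470) = 251.31/80.480 = 3.1227 g/L.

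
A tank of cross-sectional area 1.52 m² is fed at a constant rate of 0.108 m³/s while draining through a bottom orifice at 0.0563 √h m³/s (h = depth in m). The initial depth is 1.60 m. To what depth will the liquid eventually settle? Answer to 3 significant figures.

Level balance: A dh/dt = 0.108 − 0.0563 √h. Setting dh/dt = 0:
Q_in = 0.0563 √h_ss ⇒ √h_ss = 0.108/0.0563 = 1.9183.
h_ss = 1.9183² = 3.6799 m. (Since h₀ = 1.60 m < h_ss, the level will rise toward this value.)

3.68 m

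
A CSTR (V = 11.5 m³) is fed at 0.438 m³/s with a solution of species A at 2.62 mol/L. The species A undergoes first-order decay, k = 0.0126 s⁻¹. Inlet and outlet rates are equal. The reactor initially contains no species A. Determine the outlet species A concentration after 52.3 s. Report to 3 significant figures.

Accumulation = in − out − consumed: V dC/dt = Q C_in − Q C − k V C.
This is linear with rate a = Q/V + k = 0.050687 s⁻¹.
C_ss = Q C_in/(Q + kV) = 1.9687 mol/L; C(t) = C_ss + (C₀ − C_ss) e^(−a t).
C(52.3) = 1.9687 + (-1.9687)·e^(−0.050687·52.3) = 1.9687 + (-1.9687)·0.070586 = 1.8297 mol/L.

1.83 mol/L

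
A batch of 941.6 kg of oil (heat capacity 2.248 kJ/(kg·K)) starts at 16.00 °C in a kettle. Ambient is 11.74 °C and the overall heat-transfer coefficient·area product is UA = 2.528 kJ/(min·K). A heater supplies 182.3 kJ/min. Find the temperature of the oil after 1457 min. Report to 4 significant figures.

71.94 °C

M c_p dT/dt = −UA(T − T_amb) + Q̇.
dT/dt = (T_ss − T)/τ with T_ss = T_amb + Q̇/UA = 11.74 + 182.3/2.528 = 83.8523 °C, τ = M c_p/UA = 941.6·2.248/2.528 = 837.309 min.
Solution: T(t) = T_ss + (T₀ − T_ss) e^(−t/τ).
T(1457) = 83.8523 + (-67.8523)·0.175503 = 71.9440 °C.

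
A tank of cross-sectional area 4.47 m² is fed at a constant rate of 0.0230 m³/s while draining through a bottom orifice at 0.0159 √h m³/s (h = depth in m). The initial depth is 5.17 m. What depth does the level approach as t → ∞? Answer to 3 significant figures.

Level balance: A dh/dt = 0.0230 − 0.0159 √h. Setting dh/dt = 0:
Q_in = 0.0159 √h_ss ⇒ √h_ss = 0.0230/0.0159 = 1.4465.
h_ss = 1.4465² = 2.0925 m. (Since h₀ = 5.17 m > h_ss, the level will fall toward this value.)

2.09 m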